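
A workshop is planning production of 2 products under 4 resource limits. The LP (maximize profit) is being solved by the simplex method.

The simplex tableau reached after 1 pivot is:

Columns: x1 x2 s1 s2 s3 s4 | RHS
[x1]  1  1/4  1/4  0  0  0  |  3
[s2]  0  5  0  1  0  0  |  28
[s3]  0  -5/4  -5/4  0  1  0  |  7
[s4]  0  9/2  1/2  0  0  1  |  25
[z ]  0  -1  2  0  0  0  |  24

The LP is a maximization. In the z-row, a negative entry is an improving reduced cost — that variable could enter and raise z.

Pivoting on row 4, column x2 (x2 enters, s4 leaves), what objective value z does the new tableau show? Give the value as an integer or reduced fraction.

Minimum ratio for x2: 25/(9/2) = 50/9.
z changes by −(z-row coeff of x2)·ratio = −(-1)·(50/9) = 50/9.
New z = 24 + (50/9) = 266/9.

266/9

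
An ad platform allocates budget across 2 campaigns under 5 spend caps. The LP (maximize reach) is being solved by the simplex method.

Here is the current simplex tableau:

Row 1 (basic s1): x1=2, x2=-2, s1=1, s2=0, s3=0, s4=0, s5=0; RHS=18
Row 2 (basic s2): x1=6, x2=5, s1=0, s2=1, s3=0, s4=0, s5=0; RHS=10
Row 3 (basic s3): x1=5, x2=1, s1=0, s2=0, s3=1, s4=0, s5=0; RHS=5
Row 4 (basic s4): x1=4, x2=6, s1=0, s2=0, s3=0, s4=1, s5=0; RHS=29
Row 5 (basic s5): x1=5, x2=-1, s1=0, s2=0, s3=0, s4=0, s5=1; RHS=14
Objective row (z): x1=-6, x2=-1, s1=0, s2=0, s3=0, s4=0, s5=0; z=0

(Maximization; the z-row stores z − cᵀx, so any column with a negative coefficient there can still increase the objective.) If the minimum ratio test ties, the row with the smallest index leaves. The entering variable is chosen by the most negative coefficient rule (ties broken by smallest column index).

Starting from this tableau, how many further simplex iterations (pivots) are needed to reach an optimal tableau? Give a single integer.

pivot: x1 in, s3 out → z = 6
No improving column remains; optimal.

1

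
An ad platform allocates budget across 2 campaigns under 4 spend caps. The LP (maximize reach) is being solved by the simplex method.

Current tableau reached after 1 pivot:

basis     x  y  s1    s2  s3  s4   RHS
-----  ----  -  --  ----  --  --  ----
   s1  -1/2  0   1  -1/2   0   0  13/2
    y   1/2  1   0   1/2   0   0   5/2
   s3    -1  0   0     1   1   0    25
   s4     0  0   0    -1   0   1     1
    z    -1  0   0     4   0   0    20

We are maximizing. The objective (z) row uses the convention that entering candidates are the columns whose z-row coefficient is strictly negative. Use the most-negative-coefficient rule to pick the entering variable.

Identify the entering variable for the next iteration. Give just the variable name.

x

Objective-row coefficients: x: -1, y: 0, s1: 0, s2: 4, s3: 0, s4: 0.
The most negative is -1 in column x, so x enters.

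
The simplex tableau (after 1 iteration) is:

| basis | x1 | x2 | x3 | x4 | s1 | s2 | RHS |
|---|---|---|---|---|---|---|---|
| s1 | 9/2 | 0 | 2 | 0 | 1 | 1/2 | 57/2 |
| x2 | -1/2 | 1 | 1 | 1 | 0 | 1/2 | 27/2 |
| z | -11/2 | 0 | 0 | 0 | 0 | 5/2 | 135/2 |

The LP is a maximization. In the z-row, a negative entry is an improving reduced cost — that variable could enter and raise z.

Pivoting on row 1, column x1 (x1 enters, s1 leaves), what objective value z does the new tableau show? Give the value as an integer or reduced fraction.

307/3

Minimum ratio for x1: (57/2)/(9/2) = 19/3.
z changes by −(z-row coeff of x1)·ratio = −(-11/2)·(19/3) = 209/6.
New z = 135/2 + (209/6) = 307/3.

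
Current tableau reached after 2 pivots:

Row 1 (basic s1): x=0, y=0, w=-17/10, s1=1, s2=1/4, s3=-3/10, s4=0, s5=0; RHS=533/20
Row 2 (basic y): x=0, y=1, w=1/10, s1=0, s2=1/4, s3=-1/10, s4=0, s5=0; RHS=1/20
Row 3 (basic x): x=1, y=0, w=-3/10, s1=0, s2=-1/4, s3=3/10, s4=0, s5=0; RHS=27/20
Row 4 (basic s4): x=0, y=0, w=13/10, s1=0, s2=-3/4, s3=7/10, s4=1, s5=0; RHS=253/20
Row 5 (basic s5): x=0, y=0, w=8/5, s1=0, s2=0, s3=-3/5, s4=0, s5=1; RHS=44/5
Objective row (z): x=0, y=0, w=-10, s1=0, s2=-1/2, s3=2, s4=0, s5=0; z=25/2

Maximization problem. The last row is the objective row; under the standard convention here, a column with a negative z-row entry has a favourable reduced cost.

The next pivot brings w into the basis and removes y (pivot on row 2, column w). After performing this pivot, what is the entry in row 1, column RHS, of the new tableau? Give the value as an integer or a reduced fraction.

Pivot element is row 2, column w: 1/10.
Normalize row 2: new (row 2, RHS) = (1/20)/(1/10) = 1/2.
row 1 ← row 1 − (-17/10)·(new row 2): 533/20 − (-17/10)·(1/2) = 55/2.

55/2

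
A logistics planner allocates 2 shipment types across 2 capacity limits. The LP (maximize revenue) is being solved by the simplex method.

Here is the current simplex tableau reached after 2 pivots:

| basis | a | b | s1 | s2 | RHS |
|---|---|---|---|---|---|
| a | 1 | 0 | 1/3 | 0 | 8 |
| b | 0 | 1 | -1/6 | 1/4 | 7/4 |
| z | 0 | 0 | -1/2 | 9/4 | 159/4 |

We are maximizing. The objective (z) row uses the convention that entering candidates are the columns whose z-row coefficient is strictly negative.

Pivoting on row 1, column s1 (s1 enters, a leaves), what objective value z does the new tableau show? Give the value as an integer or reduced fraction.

Minimum ratio for s1: 8/(1/3) = 24.
z changes by −(z-row coeff of s1)·ratio = −(-1/2)·24 = 12.
New z = 159/4 + 12 = 207/4.

207/4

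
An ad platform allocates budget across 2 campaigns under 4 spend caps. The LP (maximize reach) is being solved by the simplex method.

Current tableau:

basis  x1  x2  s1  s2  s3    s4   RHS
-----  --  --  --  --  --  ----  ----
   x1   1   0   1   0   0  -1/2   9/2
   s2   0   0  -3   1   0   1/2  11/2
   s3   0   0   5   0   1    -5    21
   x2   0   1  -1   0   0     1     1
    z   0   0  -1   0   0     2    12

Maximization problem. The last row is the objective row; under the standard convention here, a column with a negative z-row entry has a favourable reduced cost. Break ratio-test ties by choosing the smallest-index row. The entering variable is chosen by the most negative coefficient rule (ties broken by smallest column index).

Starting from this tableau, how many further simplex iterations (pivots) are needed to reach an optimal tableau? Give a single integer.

pivot: s1 in, s3 out → z = 81/5
No improving column remains; optimal.

1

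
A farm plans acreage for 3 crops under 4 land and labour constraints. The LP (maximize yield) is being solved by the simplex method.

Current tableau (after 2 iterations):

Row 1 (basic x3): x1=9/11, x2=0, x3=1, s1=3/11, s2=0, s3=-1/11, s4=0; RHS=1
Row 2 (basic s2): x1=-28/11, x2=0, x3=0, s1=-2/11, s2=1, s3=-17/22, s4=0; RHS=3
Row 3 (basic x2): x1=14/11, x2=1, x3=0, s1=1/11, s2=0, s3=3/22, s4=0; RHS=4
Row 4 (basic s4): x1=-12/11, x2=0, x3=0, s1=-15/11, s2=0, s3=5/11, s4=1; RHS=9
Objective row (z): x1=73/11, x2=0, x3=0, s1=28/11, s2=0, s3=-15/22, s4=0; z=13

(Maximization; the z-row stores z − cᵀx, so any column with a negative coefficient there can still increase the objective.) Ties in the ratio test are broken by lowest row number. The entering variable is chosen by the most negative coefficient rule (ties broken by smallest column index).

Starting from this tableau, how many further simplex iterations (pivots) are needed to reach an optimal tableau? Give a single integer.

1

pivot: s3 in, s4 out → z = 53/2
No improving column remains; optimal.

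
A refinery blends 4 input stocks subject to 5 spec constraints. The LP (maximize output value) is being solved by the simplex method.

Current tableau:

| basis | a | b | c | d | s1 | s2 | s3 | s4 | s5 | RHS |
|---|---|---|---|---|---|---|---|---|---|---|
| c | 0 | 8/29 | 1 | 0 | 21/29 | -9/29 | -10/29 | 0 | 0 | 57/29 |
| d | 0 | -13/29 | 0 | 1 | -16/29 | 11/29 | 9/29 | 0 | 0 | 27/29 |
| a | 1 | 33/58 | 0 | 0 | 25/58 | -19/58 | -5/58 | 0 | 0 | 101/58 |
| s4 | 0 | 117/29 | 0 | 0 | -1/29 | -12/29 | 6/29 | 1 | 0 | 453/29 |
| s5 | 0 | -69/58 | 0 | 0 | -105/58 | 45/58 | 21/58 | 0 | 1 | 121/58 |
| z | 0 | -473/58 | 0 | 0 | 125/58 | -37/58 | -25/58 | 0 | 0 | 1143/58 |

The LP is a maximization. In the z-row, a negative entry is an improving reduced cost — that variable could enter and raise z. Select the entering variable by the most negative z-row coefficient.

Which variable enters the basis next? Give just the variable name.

Objective-row coefficients: a: 0, b: -473/58, c: 0, d: 0, s1: 125/58, s2: -37/58, s3: -25/58, s4: 0, s5: 0.
The most negative is -473/58 in column b, so b enters.

b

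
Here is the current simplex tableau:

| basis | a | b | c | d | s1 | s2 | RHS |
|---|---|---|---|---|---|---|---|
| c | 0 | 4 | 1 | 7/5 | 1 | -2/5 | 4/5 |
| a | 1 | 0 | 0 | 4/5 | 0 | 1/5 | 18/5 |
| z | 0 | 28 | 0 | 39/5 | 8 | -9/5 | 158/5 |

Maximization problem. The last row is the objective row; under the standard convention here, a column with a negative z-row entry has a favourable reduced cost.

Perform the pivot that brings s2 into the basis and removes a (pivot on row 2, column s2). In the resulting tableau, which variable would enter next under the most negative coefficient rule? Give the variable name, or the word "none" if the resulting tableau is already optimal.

Pivot element 1/5. New z-row = old z-row − (-9/5)·(row 2/(1/5)).
Updated z-row coefficients: a: 9, b: 28, c: 0, d: 15, s1: 8, s2: 0.
No coefficient is strictly negative; the tableau after this pivot is optimal.

none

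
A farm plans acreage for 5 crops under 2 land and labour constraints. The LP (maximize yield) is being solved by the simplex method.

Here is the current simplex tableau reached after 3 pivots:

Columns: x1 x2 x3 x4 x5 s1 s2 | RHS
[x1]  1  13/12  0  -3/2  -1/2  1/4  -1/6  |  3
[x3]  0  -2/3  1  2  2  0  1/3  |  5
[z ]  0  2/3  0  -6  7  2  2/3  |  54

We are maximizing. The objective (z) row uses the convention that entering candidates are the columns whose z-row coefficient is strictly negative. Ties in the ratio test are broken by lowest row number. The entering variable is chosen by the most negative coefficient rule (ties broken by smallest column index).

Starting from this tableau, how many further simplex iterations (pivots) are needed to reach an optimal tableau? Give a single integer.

pivot: x4 in, x3 out → z = 69
pivot: x2 in, x1 out → z = 591/7
No improving column remains; optimal.

2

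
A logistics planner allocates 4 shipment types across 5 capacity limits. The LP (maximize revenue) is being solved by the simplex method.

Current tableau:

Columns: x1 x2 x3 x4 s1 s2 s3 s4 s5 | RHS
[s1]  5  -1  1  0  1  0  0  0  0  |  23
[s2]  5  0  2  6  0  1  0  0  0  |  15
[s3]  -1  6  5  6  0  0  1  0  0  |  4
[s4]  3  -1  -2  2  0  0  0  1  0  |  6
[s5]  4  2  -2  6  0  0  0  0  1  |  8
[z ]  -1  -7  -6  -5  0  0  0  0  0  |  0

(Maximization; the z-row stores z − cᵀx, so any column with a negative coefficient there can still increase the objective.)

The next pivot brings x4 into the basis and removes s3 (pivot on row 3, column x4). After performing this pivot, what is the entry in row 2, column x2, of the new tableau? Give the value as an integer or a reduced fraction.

Pivot element is row 3, column x4: 6.
Normalize row 3: new (row 3, x2) = 6/6 = 1.
row 2 ← row 2 − 6·(new row 3): 0 − 6·1 = -6.

-6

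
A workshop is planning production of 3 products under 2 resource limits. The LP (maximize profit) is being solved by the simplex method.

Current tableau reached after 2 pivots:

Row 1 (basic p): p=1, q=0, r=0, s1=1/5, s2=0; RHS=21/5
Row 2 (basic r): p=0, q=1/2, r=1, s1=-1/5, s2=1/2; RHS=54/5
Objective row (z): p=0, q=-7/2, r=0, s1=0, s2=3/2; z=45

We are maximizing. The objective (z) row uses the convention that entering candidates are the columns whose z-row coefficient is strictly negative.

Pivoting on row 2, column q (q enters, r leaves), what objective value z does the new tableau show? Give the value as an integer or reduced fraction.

Minimum ratio for q: (54/5)/(1/2) = 108/5.
z changes by −(z-row coeff of q)·ratio = −(-7/2)·(108/5) = 378/5.
New z = 45 + (378/5) = 603/5.

603/5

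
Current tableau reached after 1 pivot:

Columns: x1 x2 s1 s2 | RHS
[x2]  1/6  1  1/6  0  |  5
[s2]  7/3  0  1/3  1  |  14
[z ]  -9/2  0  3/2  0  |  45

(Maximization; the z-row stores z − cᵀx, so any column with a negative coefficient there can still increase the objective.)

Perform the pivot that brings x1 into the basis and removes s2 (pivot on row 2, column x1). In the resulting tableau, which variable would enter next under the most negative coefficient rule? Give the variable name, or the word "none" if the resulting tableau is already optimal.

none

Pivot element 7/3. New z-row = old z-row − (-9/2)·(row 2/(7/3)).
Updated z-row coefficients: x1: 0, x2: 0, s1: 15/7, s2: 27/14.
No coefficient is strictly negative; the tableau after this pivot is optimal.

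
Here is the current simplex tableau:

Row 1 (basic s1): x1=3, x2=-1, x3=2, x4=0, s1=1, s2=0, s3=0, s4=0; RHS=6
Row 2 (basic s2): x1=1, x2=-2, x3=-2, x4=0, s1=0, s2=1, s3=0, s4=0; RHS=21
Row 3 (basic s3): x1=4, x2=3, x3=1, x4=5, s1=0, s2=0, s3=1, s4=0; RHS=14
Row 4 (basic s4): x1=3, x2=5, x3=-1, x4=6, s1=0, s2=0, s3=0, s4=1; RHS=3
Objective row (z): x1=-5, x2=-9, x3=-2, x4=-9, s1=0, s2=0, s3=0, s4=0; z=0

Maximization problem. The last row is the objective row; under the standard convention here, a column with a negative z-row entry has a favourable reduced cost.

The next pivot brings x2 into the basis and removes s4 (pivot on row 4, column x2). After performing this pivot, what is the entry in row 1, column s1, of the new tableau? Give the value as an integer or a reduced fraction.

Pivot element is row 4, column x2: 5.
Normalize row 4: new (row 4, s1) = 0/5 = 0.
row 1 ← row 1 − (-1)·(new row 4): 1 − (-1)·0 = 1.

1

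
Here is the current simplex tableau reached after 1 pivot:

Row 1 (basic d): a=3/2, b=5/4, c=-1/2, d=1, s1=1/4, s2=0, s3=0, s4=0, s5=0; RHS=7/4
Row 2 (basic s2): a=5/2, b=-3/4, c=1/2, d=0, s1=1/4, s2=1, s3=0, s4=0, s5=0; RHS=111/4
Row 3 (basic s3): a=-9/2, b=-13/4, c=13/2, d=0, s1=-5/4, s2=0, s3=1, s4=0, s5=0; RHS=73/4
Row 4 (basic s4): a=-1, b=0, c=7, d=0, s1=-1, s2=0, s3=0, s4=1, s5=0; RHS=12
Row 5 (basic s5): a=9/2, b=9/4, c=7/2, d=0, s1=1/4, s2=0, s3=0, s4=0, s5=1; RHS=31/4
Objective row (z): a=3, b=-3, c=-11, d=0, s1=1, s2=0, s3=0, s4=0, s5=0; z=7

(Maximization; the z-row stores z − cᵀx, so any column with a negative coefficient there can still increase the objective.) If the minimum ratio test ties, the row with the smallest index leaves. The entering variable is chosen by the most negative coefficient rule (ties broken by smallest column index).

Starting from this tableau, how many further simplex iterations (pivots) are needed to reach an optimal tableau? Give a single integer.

pivot: c in, s4 out → z = 181/7
pivot: b in, s5 out → z = 592/21
No improving column remains; optimal.

2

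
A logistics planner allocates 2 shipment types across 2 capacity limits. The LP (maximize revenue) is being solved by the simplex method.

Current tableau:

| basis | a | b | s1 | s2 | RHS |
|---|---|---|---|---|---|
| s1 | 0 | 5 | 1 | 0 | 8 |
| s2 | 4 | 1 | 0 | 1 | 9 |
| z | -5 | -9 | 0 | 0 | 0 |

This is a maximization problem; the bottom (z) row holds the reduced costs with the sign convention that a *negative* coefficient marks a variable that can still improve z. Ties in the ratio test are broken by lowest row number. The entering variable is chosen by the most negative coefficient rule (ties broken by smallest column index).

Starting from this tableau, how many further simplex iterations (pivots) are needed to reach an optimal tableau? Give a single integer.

2

pivot: b in, s1 out → z = 72/5
pivot: a in, s2 out → z = 473/20
No improving column remains; optimal.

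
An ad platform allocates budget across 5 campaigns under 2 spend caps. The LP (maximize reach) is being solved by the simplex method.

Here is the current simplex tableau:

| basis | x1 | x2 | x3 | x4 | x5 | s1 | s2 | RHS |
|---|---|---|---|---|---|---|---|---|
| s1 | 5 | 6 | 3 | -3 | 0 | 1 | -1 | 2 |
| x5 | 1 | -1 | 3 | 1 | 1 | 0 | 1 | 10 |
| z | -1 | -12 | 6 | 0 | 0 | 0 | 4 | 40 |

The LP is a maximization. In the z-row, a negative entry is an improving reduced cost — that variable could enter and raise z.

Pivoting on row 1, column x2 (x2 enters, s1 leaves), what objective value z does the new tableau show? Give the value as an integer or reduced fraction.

44

Minimum ratio for x2: 2/6 = 1/3.
z changes by −(z-row coeff of x2)·ratio = −(-12)·(1/3) = 4.
New z = 40 + 4 = 44.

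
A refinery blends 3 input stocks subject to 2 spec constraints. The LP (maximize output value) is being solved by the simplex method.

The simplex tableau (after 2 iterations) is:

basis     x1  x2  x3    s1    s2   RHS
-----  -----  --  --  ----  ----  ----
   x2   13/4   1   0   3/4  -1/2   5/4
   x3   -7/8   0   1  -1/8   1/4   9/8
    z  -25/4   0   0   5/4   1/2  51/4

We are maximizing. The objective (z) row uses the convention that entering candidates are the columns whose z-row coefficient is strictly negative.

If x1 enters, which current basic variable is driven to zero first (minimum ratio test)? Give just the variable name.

x2

Ratios: row 1 (x2): (5/4)/(13/4) = 5/13; row 2 (x3): entry -7/8 ≤ 0, skip.
Minimum ratio 5/13 is in the x2 row, so x2 leaves.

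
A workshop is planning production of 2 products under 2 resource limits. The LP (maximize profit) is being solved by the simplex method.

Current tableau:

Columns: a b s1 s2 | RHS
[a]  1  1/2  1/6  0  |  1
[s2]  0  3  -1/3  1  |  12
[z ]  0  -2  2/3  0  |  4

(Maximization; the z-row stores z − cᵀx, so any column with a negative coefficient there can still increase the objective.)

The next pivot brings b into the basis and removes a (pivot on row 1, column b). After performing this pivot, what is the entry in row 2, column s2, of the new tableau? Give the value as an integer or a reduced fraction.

1

Pivot element is row 1, column b: 1/2.
Normalize row 1: new (row 1, s2) = 0/(1/2) = 0.
row 2 ← row 2 − 3·(new row 1): 1 − 3·0 = 1.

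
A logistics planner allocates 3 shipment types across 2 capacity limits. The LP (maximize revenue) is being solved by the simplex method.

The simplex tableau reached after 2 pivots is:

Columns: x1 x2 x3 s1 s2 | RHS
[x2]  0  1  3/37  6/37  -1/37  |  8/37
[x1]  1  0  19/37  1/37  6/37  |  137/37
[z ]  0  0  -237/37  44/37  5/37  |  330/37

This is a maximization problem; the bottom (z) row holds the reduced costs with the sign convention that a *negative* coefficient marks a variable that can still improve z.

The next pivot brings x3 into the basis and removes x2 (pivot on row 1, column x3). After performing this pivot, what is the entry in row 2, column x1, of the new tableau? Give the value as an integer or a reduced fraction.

Pivot element is row 1, column x3: 3/37.
Normalize row 1: new (row 1, x1) = 0/(3/37) = 0.
row 2 ← row 2 − (19/37)·(new row 1): 1 − (19/37)·0 = 1.

1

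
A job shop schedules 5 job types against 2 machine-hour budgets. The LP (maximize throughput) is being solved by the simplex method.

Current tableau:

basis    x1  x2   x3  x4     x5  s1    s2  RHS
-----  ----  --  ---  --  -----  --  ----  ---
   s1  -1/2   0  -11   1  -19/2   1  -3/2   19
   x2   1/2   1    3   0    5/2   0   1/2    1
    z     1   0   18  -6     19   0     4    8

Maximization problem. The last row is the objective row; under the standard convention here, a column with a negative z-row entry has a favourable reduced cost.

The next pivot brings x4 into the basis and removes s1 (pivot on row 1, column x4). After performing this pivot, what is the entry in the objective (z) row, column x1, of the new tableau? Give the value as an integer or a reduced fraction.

Pivot element is row 1, column x4: 1.
Normalize row 1: new (row 1, x1) = (-1/2)/1 = -1/2.
z-row ← z-row − (-6)·(new row 1): 1 − (-6)·(-1/2) = -2.

-2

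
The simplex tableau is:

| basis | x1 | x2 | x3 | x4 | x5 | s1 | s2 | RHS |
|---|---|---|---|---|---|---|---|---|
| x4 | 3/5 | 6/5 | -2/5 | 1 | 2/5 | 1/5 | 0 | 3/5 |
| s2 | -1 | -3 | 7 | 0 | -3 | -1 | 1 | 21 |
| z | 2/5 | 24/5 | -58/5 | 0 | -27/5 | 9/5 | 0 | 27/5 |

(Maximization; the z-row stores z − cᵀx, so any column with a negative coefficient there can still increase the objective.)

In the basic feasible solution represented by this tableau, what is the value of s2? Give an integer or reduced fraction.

21

s2 is basic (row 2); its value is the RHS of that row: 21.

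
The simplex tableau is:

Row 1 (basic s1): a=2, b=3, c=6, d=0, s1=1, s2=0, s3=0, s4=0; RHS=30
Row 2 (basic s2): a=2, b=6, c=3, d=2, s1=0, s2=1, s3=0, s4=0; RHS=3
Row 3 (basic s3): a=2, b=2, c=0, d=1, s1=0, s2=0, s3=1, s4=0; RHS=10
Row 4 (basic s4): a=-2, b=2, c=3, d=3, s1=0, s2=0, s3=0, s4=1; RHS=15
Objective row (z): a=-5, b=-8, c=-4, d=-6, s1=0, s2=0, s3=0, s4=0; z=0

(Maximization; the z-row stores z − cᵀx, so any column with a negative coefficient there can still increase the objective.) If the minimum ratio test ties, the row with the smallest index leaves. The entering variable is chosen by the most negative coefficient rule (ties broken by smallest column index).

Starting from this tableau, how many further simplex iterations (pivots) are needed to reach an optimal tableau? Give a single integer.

2

pivot: b in, s2 out → z = 4
pivot: d in, b out → z = 9
No improving column remains; optimal.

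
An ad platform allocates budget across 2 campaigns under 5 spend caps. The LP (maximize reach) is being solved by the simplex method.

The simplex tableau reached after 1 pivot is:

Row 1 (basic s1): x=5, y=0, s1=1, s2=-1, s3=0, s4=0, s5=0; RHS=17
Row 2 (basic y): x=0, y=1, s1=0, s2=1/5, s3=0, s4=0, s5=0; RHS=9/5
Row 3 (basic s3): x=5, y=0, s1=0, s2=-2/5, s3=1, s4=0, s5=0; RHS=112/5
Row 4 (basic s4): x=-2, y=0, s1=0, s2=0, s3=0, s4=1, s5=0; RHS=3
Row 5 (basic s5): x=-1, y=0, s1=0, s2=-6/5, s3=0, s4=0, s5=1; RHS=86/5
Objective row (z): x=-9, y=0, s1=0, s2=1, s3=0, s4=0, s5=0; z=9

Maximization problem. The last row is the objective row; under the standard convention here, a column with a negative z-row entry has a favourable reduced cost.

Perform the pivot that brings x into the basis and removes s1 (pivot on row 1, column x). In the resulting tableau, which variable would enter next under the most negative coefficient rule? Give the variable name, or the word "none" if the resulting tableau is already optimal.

s2

Pivot element 5. New z-row = old z-row − (-9)·(row 1/5).
Updated z-row coefficients: x: 0, y: 0, s1: 9/5, s2: -4/5, s3: 0, s4: 0, s5: 0.
The most negative is -4/5 in column s2, so s2 would enter next.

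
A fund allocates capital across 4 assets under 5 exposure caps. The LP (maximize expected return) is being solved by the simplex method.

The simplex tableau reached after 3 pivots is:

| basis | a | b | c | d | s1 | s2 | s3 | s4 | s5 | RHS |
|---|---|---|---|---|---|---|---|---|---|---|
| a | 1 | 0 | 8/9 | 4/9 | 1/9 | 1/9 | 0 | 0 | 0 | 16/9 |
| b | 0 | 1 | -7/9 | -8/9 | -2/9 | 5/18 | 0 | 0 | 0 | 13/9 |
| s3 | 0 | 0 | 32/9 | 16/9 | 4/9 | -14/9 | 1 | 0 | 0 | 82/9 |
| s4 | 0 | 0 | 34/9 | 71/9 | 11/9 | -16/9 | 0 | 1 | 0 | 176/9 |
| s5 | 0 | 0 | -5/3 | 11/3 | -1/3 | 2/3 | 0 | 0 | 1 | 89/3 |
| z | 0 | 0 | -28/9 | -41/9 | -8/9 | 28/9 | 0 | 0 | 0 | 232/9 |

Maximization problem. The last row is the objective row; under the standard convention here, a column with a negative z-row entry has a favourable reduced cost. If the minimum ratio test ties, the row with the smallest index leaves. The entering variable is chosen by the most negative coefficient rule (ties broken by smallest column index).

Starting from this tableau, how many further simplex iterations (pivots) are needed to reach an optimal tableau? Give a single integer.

3

pivot: d in, s4 out → z = 2632/71
pivot: c in, a out → z = 38
pivot: s1 in, c out → z = 40
No improving column remains; optimal.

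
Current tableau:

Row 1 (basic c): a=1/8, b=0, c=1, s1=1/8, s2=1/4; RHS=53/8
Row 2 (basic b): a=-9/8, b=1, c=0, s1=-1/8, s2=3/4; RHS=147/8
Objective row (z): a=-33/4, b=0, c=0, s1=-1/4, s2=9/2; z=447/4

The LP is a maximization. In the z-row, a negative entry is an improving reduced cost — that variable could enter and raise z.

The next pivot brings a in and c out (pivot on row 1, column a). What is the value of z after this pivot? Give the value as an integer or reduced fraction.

549

Minimum ratio for a: (53/8)/(1/8) = 53.
z changes by −(z-row coeff of a)·ratio = −(-33/4)·53 = 1749/4.
New z = 447/4 + (1749/4) = 549.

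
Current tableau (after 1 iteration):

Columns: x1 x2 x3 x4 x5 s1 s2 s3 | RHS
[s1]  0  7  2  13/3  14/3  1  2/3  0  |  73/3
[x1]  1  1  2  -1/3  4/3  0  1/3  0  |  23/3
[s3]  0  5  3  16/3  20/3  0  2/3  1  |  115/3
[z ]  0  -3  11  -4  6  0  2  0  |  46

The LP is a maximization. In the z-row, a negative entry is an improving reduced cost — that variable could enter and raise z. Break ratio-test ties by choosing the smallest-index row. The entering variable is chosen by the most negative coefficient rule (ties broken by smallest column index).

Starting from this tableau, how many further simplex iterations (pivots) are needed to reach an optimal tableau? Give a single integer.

1

pivot: x4 in, s1 out → z = 890/13
No improving column remains; optimal.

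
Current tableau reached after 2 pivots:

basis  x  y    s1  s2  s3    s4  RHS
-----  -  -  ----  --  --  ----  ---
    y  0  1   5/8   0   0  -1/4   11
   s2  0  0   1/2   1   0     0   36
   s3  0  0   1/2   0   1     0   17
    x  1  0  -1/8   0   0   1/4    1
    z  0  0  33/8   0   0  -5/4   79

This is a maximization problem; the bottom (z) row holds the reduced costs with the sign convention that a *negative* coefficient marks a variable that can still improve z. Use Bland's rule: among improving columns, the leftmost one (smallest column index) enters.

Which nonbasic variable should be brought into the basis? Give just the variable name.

Objective-row coefficients: x: 0, y: 0, s1: 33/8, s2: 0, s3: 0, s4: -5/4.
Improving columns: s4. Bland's rule picks the smallest column index → s4.

s4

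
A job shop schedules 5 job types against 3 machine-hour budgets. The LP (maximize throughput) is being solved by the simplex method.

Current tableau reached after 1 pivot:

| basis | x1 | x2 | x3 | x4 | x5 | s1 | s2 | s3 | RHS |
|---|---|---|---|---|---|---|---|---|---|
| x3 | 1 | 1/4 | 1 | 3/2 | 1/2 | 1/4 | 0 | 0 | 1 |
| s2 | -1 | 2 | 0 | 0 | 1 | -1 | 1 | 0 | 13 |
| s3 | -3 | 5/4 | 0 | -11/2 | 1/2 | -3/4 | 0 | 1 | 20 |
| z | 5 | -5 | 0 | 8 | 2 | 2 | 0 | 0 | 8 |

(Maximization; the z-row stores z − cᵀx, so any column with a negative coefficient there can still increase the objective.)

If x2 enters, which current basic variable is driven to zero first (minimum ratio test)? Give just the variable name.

x3

Ratios: row 1 (x3): 1/(1/4) = 4; row 2 (s2): 13/2 = 13/2; row 3 (s3): 20/(5/4) = 16.
Minimum ratio 4 is in the x3 row, so x3 leaves.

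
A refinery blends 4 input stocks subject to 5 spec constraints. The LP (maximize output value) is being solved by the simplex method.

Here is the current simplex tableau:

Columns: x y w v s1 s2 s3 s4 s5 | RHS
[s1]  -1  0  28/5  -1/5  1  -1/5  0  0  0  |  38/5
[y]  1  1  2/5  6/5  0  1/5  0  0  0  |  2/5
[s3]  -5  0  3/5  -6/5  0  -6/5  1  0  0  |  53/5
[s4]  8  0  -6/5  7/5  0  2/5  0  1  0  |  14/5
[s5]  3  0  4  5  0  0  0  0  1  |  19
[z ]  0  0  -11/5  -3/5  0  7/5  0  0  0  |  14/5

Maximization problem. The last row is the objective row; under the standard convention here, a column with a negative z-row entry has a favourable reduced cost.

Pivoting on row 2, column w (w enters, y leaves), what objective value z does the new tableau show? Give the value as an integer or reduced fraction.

Minimum ratio for w: (2/5)/(2/5) = 1.
z changes by −(z-row coeff of w)·ratio = −(-11/5)·1 = 11/5.
New z = 14/5 + (11/5) = 5.

5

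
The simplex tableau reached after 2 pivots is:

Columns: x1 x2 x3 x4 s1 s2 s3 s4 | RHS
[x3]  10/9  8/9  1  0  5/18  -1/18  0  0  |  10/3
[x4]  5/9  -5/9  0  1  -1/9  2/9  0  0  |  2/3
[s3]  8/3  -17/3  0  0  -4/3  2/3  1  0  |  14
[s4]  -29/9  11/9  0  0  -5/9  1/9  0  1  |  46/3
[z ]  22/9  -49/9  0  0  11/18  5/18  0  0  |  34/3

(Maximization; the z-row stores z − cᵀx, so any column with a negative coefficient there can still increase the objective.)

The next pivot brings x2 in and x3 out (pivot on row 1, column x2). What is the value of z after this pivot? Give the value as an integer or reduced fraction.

Minimum ratio for x2: (10/3)/(8/9) = 15/4.
z changes by −(z-row coeff of x2)·ratio = −(-49/9)·(15/4) = 245/12.
New z = 34/3 + (245/12) = 127/4.

127/4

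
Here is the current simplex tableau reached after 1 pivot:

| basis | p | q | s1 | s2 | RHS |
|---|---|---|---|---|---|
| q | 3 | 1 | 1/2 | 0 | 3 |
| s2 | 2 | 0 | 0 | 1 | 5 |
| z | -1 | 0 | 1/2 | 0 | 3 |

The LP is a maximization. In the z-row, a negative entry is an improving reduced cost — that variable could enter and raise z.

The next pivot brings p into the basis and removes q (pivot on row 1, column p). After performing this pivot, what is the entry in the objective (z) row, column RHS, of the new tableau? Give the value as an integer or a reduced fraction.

Pivot element is row 1, column p: 3.
Normalize row 1: new (row 1, RHS) = 3/3 = 1.
z-row ← z-row − (-1)·(new row 1): 3 − (-1)·1 = 4.

4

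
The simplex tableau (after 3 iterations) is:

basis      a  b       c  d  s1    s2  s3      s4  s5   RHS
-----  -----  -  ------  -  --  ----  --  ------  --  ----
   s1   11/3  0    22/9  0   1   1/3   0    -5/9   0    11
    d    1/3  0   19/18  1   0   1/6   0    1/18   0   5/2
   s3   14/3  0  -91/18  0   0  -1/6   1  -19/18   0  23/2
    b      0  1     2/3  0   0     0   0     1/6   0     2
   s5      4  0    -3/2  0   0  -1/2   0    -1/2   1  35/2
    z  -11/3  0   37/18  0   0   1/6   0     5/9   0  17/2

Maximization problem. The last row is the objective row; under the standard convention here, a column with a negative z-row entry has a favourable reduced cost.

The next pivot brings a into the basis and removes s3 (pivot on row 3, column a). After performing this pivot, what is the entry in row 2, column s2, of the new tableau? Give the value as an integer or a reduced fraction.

Pivot element is row 3, column a: 14/3.
Normalize row 3: new (row 3, s2) = (-1/6)/(14/3) = -1/28.
row 2 ← row 2 − (1/3)·(new row 3): 1/6 − (1/3)·(-1/28) = 5/28.

5/28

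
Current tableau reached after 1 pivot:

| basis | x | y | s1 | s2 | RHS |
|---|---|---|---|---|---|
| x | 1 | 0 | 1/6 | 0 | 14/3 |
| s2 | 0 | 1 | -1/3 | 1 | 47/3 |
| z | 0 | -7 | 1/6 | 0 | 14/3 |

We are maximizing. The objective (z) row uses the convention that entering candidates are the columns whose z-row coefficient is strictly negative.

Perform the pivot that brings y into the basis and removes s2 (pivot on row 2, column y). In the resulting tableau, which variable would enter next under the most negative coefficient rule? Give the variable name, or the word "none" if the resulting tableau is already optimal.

Pivot element 1. New z-row = old z-row − (-7)·(row 2/1).
Updated z-row coefficients: x: 0, y: 0, s1: -13/6, s2: 7.
The most negative is -13/6 in column s1, so s1 would enter next.

s1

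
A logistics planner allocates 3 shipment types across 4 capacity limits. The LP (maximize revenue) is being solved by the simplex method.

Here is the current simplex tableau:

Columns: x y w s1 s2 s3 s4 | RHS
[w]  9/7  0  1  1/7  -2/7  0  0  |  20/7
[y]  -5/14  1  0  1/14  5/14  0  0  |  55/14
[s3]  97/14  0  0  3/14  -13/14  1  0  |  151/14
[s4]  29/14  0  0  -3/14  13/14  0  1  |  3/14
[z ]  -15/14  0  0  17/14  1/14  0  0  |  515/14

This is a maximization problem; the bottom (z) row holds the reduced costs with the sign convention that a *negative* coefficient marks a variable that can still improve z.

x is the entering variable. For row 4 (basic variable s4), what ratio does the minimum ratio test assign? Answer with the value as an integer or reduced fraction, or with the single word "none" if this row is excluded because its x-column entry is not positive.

3/29

Ratio = RHS / (x entry) = (3/14) / (29/14) = 3/29.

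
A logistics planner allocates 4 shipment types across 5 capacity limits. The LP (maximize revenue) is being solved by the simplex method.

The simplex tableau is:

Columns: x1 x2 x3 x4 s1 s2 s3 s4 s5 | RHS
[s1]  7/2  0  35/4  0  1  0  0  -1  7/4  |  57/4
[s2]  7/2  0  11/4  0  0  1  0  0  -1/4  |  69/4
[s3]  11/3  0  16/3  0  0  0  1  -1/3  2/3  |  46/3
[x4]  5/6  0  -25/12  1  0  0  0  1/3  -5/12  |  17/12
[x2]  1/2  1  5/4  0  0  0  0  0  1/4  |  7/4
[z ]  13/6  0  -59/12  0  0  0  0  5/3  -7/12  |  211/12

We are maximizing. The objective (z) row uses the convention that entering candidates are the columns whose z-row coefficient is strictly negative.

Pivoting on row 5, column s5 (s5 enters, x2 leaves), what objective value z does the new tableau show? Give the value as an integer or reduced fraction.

Minimum ratio for s5: (7/4)/(1/4) = 7.
z changes by −(z-row coeff of s5)·ratio = −(-7/12)·7 = 49/12.
New z = 211/12 + (49/12) = 65/3.

65/3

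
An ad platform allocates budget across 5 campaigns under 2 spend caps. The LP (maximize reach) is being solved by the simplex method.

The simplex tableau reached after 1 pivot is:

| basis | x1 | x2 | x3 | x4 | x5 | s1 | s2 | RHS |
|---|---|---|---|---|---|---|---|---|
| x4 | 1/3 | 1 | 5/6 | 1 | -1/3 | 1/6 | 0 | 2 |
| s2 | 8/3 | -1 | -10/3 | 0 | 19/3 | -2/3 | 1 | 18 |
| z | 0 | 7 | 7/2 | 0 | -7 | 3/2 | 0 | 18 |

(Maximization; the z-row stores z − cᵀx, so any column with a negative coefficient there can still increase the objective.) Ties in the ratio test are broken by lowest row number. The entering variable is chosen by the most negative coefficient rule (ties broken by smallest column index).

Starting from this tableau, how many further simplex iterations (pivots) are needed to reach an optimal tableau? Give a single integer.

pivot: x5 in, s2 out → z = 720/19
pivot: x3 in, x4 out → z = 968/25
No improving column remains; optimal.

2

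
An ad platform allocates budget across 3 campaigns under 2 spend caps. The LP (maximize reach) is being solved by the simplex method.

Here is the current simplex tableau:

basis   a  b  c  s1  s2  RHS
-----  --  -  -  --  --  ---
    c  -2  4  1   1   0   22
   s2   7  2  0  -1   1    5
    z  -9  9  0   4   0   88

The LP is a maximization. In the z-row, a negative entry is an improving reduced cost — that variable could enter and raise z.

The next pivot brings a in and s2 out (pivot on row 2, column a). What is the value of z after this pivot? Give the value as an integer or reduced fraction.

Minimum ratio for a: 5/7 = 5/7.
z changes by −(z-row coeff of a)·ratio = −(-9)·(5/7) = 45/7.
New z = 88 + (45/7) = 661/7.

661/7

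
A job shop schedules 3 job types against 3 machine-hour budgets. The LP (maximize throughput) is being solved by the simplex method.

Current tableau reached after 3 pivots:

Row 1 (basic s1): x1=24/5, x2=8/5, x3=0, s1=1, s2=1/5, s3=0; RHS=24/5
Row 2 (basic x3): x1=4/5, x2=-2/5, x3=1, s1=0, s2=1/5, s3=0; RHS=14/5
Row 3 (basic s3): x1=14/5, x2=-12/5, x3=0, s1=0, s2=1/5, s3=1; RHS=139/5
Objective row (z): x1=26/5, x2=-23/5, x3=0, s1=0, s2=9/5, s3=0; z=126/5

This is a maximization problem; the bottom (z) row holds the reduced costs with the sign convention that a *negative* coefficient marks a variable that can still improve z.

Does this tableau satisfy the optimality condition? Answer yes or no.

no

Column x2 has objective-row coefficient -23/5, which is negative; an improving pivot exists, so not yet optimal.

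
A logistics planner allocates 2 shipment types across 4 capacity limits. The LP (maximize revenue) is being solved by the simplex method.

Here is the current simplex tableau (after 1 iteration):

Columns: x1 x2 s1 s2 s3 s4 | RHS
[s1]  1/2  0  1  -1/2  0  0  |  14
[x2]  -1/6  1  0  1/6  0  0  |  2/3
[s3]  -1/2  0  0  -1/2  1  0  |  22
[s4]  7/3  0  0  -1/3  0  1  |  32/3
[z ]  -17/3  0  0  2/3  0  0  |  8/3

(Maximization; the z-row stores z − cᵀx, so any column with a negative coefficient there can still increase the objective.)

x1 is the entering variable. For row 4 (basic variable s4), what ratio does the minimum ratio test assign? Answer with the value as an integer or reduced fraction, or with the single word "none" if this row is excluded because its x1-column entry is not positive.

32/7

Ratio = RHS / (x1 entry) = (32/3) / (7/3) = 32/7.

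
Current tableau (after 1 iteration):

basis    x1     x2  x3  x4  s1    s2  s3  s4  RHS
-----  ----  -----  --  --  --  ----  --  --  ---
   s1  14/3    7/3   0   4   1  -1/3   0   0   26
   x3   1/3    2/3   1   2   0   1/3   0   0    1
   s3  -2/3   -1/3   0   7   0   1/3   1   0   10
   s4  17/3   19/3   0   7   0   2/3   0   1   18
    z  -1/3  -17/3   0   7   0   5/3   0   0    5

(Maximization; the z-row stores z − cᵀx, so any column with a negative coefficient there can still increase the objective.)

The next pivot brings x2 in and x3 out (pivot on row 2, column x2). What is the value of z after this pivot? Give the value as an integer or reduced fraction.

27/2

Minimum ratio for x2: 1/(2/3) = 3/2.
z changes by −(z-row coeff of x2)·ratio = −(-17/3)·(3/2) = 17/2.
New z = 5 + (17/2) = 27/2.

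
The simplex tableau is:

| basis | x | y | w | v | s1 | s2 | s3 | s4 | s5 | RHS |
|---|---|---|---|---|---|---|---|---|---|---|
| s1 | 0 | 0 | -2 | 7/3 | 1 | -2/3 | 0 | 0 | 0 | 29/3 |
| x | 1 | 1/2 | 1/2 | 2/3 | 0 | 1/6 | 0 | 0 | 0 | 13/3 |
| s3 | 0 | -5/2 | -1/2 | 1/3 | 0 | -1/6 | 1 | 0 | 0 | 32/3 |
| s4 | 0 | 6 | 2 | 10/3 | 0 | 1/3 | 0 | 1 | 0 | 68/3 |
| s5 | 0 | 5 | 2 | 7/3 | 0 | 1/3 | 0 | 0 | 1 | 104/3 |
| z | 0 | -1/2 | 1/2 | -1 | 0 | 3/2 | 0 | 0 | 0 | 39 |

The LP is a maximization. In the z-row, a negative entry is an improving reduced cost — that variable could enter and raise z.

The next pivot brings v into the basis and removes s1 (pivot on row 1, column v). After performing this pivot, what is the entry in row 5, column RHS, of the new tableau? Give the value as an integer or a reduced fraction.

25

Pivot element is row 1, column v: 7/3.
Normalize row 1: new (row 1, RHS) = (29/3)/(7/3) = 29/7.
row 5 ← row 5 − (7/3)·(new row 1): 104/3 − (7/3)·(29/7) = 25.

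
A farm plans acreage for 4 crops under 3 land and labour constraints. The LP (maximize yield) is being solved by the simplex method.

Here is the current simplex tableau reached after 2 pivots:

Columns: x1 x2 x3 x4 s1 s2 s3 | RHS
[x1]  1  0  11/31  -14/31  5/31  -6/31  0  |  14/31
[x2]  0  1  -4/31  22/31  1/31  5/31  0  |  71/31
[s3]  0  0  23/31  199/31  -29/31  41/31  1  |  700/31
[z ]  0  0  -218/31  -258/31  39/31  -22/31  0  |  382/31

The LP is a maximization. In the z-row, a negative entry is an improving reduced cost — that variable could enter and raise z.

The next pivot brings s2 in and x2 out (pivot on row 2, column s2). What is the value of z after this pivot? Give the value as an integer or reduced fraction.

112/5

Minimum ratio for s2: (71/31)/(5/31) = 71/5.
z changes by −(z-row coeff of s2)·ratio = −(-22/31)·(71/5) = 1562/155.
New z = 382/31 + (1562/155) = 112/5.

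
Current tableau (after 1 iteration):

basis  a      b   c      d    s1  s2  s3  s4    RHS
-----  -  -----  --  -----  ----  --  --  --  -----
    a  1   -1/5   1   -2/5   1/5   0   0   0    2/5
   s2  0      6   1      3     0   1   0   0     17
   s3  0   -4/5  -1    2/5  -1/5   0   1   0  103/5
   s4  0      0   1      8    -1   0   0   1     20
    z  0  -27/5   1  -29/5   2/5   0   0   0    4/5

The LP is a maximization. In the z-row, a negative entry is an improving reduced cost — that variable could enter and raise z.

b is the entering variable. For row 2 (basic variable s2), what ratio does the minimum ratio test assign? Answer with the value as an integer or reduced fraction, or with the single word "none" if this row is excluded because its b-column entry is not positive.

Ratio = RHS / (b entry) = 17 / 6 = 17/6.

17/6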